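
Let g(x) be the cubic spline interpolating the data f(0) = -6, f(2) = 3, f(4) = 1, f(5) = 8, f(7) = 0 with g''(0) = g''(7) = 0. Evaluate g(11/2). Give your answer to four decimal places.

Write M_i for g''(x_i). With h_i = 2, 2, 1, 2 and divided differences Δ_i = 9/2, -1, 7, -4, the continuity of g' gives the tridiagonal system
  2·M_0 + 8·M_1 + 2·M_2 = 6(Δ_1 - Δ_0) = -33
  2·M_1 + 6·M_2 + 1·M_3 = 6(Δ_2 - Δ_1) = 48
  1·M_2 + 6·M_3 + 2·M_4 = 6(Δ_3 - Δ_2) = -66
Natural end conditions: M_0 = M_4 = 0.
Solving: M_0 = 0, M_1 = -1863/256, M_2 = 807/64, M_3 = -1677/128, M_4 = 0.
On [5, 7], g(x) = 8 + 303/64·(x - 5) - 1677/256·(x - 5)² + 559/512·(x - 5)³.
With (x - 5) = 1/2: g(11/2) = 36315/4096.

8.8660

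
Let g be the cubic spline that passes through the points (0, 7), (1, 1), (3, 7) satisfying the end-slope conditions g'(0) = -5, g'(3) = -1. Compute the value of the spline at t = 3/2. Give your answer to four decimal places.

Write M_i for g''(x_i). With h_i = 1, 2 and divided differences Δ_i = -6, 3, the continuity of g' gives the tridiagonal system
  1·M_0 + 6·M_1 + 2·M_2 = 6(Δ_1 - Δ_0) = 54
Clamped end conditions give two more equations: 2h_0·M_0 + h_0·M_1 = 6(Δ_0 - g'(0)) = -6 and h_1·M_1 + 2h_1·M_2 = 6(g'(3) - Δ_1) = -24.
Solving the tridiagonal system: M_0 = -32/3, M_1 = 46/3, M_2 = -41/3.
On [1, 3], g(t) = 1 - 8/3·(t - 1) + 23/3·(t - 1)² - 29/12·(t - 1)³.
With (t - 1) = 1/2: g(3/2) = 41/32.

1.2813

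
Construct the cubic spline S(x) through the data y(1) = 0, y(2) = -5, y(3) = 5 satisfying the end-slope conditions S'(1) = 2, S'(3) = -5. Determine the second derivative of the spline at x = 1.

Put M_i = S'' at the i-th knot. Here h = (1, 1) and Δ = (-5, 10), so the interior equations h_(i-1)·M_(i-1) + 2(h_(i-1)+h_i)·M_i + h_i·M_(i+1) = 6(Δ_i − Δ_(i-1)) read
  1·M_0 + 4·M_1 + 1·M_2 = 6(Δ_1 - Δ_0) = 90
Clamped end conditions give two more equations: 2h_0·M_0 + h_0·M_1 = 6(Δ_0 - S'(1)) = -42 and h_1·M_1 + 2h_1·M_2 = 6(S'(3) - Δ_1) = -90.
Forward elimination and back-substitution give M_0 = -47, M_1 = 52, M_2 = -71.

-47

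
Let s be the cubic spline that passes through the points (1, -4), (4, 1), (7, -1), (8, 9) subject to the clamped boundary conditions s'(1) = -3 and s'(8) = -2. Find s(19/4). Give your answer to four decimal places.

-1.6169

Write σ_i for s''(x_i). With h_i = 3, 3, 1 and divided differences Δ_i = 5/3, -2/3, 10, the continuity of s' gives the tridiagonal system
  3·σ_0 + 12·σ_1 + 3·σ_2 = 6(Δ_1 - Δ_0) = -14
  3·σ_1 + 8·σ_2 + 1·σ_3 = 6(Δ_2 - Δ_1) = 64
Clamped end conditions give two more equations: 2h_0·σ_0 + h_0·σ_1 = 6(Δ_0 - s'(1)) = 28 and h_2·σ_2 + 2h_2·σ_3 = 6(s'(8) - Δ_2) = -72.
Forward elimination and back-substitution give σ_0 = 258/31, σ_1 = -680/93, σ_2 = 504/31, σ_3 = -1368/31.
On [4, 7], s(t) = 1 - 46/31·(t - 4) - 340/93·(t - 4)² + 1096/837·(t - 4)³.
With (t - 4) = 3/4: s(19/4) = -401/248.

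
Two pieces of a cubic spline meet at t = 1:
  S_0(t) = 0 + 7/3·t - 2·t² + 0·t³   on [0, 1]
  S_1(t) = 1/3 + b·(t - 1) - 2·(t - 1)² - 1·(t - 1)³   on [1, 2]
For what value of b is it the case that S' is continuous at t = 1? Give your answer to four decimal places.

S_0'(t) = 7/3 - 4·t + 0·t², so S_0'(1) = -5/3. On the right, S_1'(1) = b, so b = -5/3.

-1.6667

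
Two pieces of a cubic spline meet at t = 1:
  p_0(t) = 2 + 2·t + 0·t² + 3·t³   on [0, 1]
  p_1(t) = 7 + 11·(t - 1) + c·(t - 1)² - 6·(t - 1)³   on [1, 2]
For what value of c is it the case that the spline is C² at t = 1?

p_0''(t) = 0 + 18·t, so p_0''(1) = 18. On the right, p_1''(1) = 2c, so c = 9.

9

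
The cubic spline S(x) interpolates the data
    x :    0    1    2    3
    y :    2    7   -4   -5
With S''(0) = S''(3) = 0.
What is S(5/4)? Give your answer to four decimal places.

Put M_i = S'' at the i-th knot. Here h = (1, 1, 1) and Δ = (5, -11, -1), so the interior equations h_(i-1)·M_(i-1) + 2(h_(i-1)+h_i)·M_i + h_i·M_(i+1) = 6(Δ_i − Δ_(i-1)) read
  1·M_0 + 4·M_1 + 1·M_2 = 6(Δ_1 - Δ_0) = -96
  1·M_1 + 4·M_2 + 1·M_3 = 6(Δ_2 - Δ_1) = 60
Natural end conditions: M_0 = M_3 = 0.
Forward elimination and back-substitution give M_0 = 0, M_1 = -148/5, M_2 = 112/5, M_3 = 0.
On [1, 2], S(x) = 7 - 73/15·(x - 1) - 74/5·(x - 1)² + 26/3·(x - 1)³.
With (x - 1) = 1/4: S(5/4) = 799/160.

4.9938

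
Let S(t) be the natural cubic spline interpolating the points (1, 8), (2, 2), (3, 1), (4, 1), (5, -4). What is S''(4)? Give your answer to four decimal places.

With σ_i denoting the second derivative at x_i, h_i = 1, 1, 1, 1, and Δ_i = (y_(i+1) − y_i)/h_i = -6, -1, 0, -5:
  1·σ_0 + 4·σ_1 + 1·σ_2 = 6(Δ_1 - Δ_0) = 30
  1·σ_1 + 4·σ_2 + 1·σ_3 = 6(Δ_2 - Δ_1) = 6
  1·σ_2 + 4·σ_3 + 1·σ_4 = 6(Δ_3 - Δ_2) = -30
Natural end conditions: σ_0 = σ_4 = 0.
Hence σ_0 = 0, σ_1 = 99/14, σ_2 = 12/7, σ_3 = -111/14, σ_4 = 0.

-7.9286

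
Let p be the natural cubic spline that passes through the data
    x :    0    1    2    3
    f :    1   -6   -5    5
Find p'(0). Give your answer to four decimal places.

With m_i denoting the second derivative at x_i, h_i = 1, 1, 1, and Δ_i = (y_(i+1) − y_i)/h_i = -7, 1, 10:
  1·m_0 + 4·m_1 + 1·m_2 = 6(Δ_1 - Δ_0) = 48
  1·m_1 + 4·m_2 + 1·m_3 = 6(Δ_2 - Δ_1) = 54
Natural end conditions: m_0 = m_3 = 0.
Solving the tridiagonal system: m_0 = 0, m_1 = 46/5, m_2 = 56/5, m_3 = 0.
On [0, 1], p'(x) = b_0 + 2c_0·x + 3d_0·x² with b_0 = Δ_0 - h_0(2m_0 + m_1)/6 = -128/15, c_0 = m_0/2 = 0, d_0 = (m_1 - m_0)/(6h_0) = 23/15. So p'(0) = -128/15.

-8.5333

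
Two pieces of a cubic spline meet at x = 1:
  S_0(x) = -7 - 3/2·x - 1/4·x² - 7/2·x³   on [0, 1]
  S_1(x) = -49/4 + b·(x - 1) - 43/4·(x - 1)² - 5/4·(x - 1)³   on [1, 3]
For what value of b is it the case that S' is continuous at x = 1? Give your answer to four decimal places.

-12.5000

S_0'(x) = -3/2 - 1/2·x - 21/2·x², so S_0'(1) = -25/2. On the right, S_1'(1) = b, so b = -25/2.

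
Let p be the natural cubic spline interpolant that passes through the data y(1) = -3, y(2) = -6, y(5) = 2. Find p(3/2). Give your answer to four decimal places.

-4.7656

Let m_i = p''(x_i). Step sizes h_i = 1, 3; slopes of the chords Δ_i = (y_(i+1) - y_i)/h_i = -3, 8/3.
  1·m_0 + 8·m_1 + 3·m_2 = 6(Δ_1 - Δ_0) = 34
Natural end conditions: m_0 = m_2 = 0.
Forward elimination and back-substitution give m_0 = 0, m_1 = 17/4, m_2 = 0.
On [1, 2], p(x) = -3 - 89/24·(x - 1) + 0·(x - 1)² + 17/24·(x - 1)³.
With (x - 1) = 1/2: p(3/2) = -305/64.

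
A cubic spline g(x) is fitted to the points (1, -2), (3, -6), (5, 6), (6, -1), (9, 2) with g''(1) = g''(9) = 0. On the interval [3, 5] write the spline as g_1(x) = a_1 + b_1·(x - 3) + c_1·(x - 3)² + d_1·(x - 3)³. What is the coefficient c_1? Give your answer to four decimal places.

5.2326

Let σ_i = g''(x_i). Step sizes h_i = 2, 2, 1, 3; slopes of the chords Δ_i = (y_(i+1) - y_i)/h_i = -2, 6, -7, 1.
  2·σ_0 + 8·σ_1 + 2·σ_2 = 6(Δ_1 - Δ_0) = 48
  2·σ_1 + 6·σ_2 + 1·σ_3 = 6(Δ_2 - Δ_1) = -78
  1·σ_2 + 8·σ_3 + 3·σ_4 = 6(Δ_3 - Δ_2) = 48
Natural end conditions: σ_0 = σ_4 = 0.
Hence σ_0 = 0, σ_1 = 450/43, σ_2 = -768/43, σ_3 = 354/43, σ_4 = 0.
On [3, 5], with g_1(x) = a_1 + b_1·(x - 3) + c_1·(x - 3)² + d_1·(x - 3)³: c_1 = σ_1/2 = 225/43, d_1 = (σ_2 - σ_1)/(6h_1) = -203/86, b_1 = Δ_1 - h_1(2σ_1 + σ_2)/6 = 214/43.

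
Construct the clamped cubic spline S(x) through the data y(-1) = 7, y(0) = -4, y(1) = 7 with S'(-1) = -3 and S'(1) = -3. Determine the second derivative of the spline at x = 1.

With M_i denoting the second derivative at x_i, h_i = 1, 1, and Δ_i = (y_(i+1) − y_i)/h_i = -11, 11:
  1·M_0 + 4·M_1 + 1·M_2 = 6(Δ_1 - Δ_0) = 132
Clamped end conditions give two more equations: 2h_0·M_0 + h_0·M_1 = 6(Δ_0 - S'(-1)) = -48 and h_1·M_1 + 2h_1·M_2 = 6(S'(1) - Δ_1) = -84.
Hence M_0 = -57, M_1 = 66, M_2 = -75.

-75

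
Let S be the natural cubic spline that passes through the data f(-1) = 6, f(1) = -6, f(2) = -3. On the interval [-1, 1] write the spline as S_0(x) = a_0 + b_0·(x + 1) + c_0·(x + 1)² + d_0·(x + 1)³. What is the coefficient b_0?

-9

Let m_i = S''(x_i). Step sizes h_i = 2, 1; slopes of the chords Δ_i = (y_(i+1) - y_i)/h_i = -6, 3.
  2·m_0 + 6·m_1 + 1·m_2 = 6(Δ_1 - Δ_0) = 54
Natural end conditions: m_0 = m_2 = 0.
Forward elimination and back-substitution give m_0 = 0, m_1 = 9, m_2 = 0.
On [-1, 1], with S_0(x) = a_0 + b_0·(x + 1) + c_0·(x + 1)² + d_0·(x + 1)³: c_0 = m_0/2 = 0, d_0 = (m_1 - m_0)/(6h_0) = 3/4, b_0 = Δ_0 - h_0(2m_0 + m_1)/6 = -9.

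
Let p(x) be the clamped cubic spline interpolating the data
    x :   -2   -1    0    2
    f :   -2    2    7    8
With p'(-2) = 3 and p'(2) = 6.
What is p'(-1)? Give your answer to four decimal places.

5.3864

Write σ_i for p''(x_i). With h_i = 1, 1, 2 and divided differences Δ_i = 4, 5, 1/2, the continuity of p' gives the tridiagonal system
  1·σ_0 + 4·σ_1 + 1·σ_2 = 6(Δ_1 - Δ_0) = 6
  1·σ_1 + 6·σ_2 + 2·σ_3 = 6(Δ_2 - Δ_1) = -27
Clamped end conditions give two more equations: 2h_0·σ_0 + h_0·σ_1 = 6(Δ_0 - p'(-2)) = 6 and h_2·σ_2 + 2h_2·σ_3 = 6(p'(2) - Δ_2) = 33.
Solving: σ_0 = 27/22, σ_1 = 39/11, σ_2 = -207/22, σ_3 = 285/22.
On [-1, 0], p'(x) = b_1 + 2c_1·(x + 1) + 3d_1·(x + 1)² with b_1 = Δ_1 - h_1(2σ_1 + σ_2)/6 = 237/44, c_1 = σ_1/2 = 39/22, d_1 = (σ_2 - σ_1)/(6h_1) = -95/44. So p'(-1) = 237/44.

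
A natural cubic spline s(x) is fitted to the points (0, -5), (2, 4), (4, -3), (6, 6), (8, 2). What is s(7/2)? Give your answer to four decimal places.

-2.1030

Put σ_i = s'' at the i-th knot. Here h = (2, 2, 2, 2) and Δ = (9/2, -7/2, 9/2, -2), so the interior equations h_(i-1)·σ_(i-1) + 2(h_(i-1)+h_i)·σ_i + h_i·σ_(i+1) = 6(Δ_i − Δ_(i-1)) read
  2·σ_0 + 8·σ_1 + 2·σ_2 = 6(Δ_1 - Δ_0) = -48
  2·σ_1 + 8·σ_2 + 2·σ_3 = 6(Δ_2 - Δ_1) = 48
  2·σ_2 + 8·σ_3 + 2·σ_4 = 6(Δ_3 - Δ_2) = -39
Natural end conditions: σ_0 = σ_4 = 0.
Solving the tridiagonal system: σ_0 = 0, σ_1 = -951/112, σ_2 = 279/28, σ_3 = -825/112, σ_4 = 0.
On [2, 4], s(x) = 4 - 65/56·(x - 2) - 951/224·(x - 2)² + 689/448·(x - 2)³.
With (x - 2) = 3/2: s(7/2) = -7537/3584.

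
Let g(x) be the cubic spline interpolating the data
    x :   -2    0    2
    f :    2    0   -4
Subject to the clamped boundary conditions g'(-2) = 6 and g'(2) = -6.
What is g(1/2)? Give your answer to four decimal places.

Let M_i = g''(x_i). Step sizes h_i = 2, 2; slopes of the chords Δ_i = (y_(i+1) - y_i)/h_i = -1, -2.
  2·M_0 + 8·M_1 + 2·M_2 = 6(Δ_1 - Δ_0) = -6
Clamped end conditions give two more equations: 2h_0·M_0 + h_0·M_1 = 6(Δ_0 - g'(-2)) = -42 and h_1·M_1 + 2h_1·M_2 = 6(g'(2) - Δ_1) = -24.
Hence M_0 = -51/4, M_1 = 9/2, M_2 = -33/4.
On [0, 2], g(x) = 0 - 9/4·x + 9/4·x² - 17/16·x³.
With x = 1/2: g(1/2) = -89/128.

-0.6953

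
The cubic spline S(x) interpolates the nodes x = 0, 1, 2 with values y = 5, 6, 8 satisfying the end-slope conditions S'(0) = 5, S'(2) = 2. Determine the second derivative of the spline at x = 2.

-3

With m_i denoting the second derivative at x_i, h_i = 1, 1, and Δ_i = (y_(i+1) − y_i)/h_i = 1, 2:
  1·m_0 + 4·m_1 + 1·m_2 = 6(Δ_1 - Δ_0) = 6
Clamped end conditions give two more equations: 2h_0·m_0 + h_0·m_1 = 6(Δ_0 - S'(0)) = -24 and h_1·m_1 + 2h_1·m_2 = 6(S'(2) - Δ_1) = 0.
Solving the tridiagonal system: m_0 = -15, m_1 = 6, m_2 = -3.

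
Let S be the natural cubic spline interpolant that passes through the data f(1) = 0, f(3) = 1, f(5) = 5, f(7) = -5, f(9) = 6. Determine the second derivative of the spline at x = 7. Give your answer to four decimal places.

With m_i denoting the second derivative at x_i, h_i = 2, 2, 2, 2, and Δ_i = (y_(i+1) − y_i)/h_i = 1/2, 2, -5, 11/2:
  2·m_0 + 8·m_1 + 2·m_2 = 6(Δ_1 - Δ_0) = 9
  2·m_1 + 8·m_2 + 2·m_3 = 6(Δ_2 - Δ_1) = -42
  2·m_2 + 8·m_3 + 2·m_4 = 6(Δ_3 - Δ_2) = 63
Natural end conditions: m_0 = m_4 = 0.
Forward elimination and back-substitution give m_0 = 0, m_1 = 183/56, m_2 = -60/7, m_3 = 561/56, m_4 = 0.

10.0179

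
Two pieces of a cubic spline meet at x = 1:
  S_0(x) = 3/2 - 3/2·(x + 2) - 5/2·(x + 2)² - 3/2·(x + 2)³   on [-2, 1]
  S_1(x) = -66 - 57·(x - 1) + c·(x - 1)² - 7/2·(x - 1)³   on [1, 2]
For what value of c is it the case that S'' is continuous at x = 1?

S_0''(x) = -5 - 9·(x + 2), so S_0''(1) = -32. On the right, S_1''(1) = 2c, so c = -16.

-16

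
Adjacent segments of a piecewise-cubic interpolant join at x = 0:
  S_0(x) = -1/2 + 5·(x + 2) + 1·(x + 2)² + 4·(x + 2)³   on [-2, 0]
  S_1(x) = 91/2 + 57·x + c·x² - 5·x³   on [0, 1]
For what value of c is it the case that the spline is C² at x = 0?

25

S_0''(x) = 2 + 24·(x + 2), so S_0''(0) = 50. On the right, S_1''(0) = 2c, so c = 25.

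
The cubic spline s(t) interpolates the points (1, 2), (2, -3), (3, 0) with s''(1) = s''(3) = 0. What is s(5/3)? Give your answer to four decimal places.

With m_i denoting the second derivative at x_i, h_i = 1, 1, and Δ_i = (y_(i+1) − y_i)/h_i = -5, 3:
  1·m_0 + 4·m_1 + 1·m_2 = 6(Δ_1 - Δ_0) = 48
Natural end conditions: m_0 = m_2 = 0.
Forward elimination and back-substitution give m_0 = 0, m_1 = 12, m_2 = 0.
On [1, 2], s(t) = 2 - 7·(t - 1) + 0·(t - 1)² + 2·(t - 1)³.
With (t - 1) = 2/3: s(5/3) = -56/27.

-2.0741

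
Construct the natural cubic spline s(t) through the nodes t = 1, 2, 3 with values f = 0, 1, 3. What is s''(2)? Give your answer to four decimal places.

1.5000

Put M_i = s'' at the i-th knot. Here h = (1, 1) and Δ = (1, 2), so the interior equations h_(i-1)·M_(i-1) + 2(h_(i-1)+h_i)·M_i + h_i·M_(i+1) = 6(Δ_i − Δ_(i-1)) read
  1·M_0 + 4·M_1 + 1·M_2 = 6(Δ_1 - Δ_0) = 6
Natural end conditions: M_0 = M_2 = 0.
Forward elimination and back-substitution give M_0 = 0, M_1 = 3/2, M_2 = 0.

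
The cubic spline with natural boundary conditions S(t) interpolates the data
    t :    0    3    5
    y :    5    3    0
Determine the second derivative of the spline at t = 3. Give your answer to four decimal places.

-0.5000

Write σ_i for S''(x_i). With h_i = 3, 2 and divided differences Δ_i = -2/3, -3/2, the continuity of S' gives the tridiagonal system
  3·σ_0 + 10·σ_1 + 2·σ_2 = 6(Δ_1 - Δ_0) = -5
Natural end conditions: σ_0 = σ_2 = 0.
Solving: σ_0 = 0, σ_1 = -1/2, σ_2 = 0.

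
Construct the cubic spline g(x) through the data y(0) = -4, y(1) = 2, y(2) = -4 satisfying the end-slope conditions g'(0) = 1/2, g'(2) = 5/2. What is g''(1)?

-38

Put σ_i = g'' at the i-th knot. Here h = (1, 1) and Δ = (6, -6), so the interior equations h_(i-1)·σ_(i-1) + 2(h_(i-1)+h_i)·σ_i + h_i·σ_(i+1) = 6(Δ_i − Δ_(i-1)) read
  1·σ_0 + 4·σ_1 + 1·σ_2 = 6(Δ_1 - Δ_0) = -72
Clamped end conditions give two more equations: 2h_0·σ_0 + h_0·σ_1 = 6(Δ_0 - g'(0)) = 33 and h_1·σ_1 + 2h_1·σ_2 = 6(g'(2) - Δ_1) = 51.
Hence σ_0 = 71/2, σ_1 = -38, σ_2 = 89/2.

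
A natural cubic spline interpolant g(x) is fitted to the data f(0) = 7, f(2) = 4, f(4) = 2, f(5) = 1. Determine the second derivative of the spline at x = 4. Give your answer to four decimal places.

Put σ_i = g'' at the i-th knot. Here h = (2, 2, 1) and Δ = (-3/2, -1, -1), so the interior equations h_(i-1)·σ_(i-1) + 2(h_(i-1)+h_i)·σ_i + h_i·σ_(i+1) = 6(Δ_i − Δ_(i-1)) read
  2·σ_0 + 8·σ_1 + 2·σ_2 = 6(Δ_1 - Δ_0) = 3
  2·σ_1 + 6·σ_2 + 1·σ_3 = 6(Δ_2 - Δ_1) = 0
Natural end conditions: σ_0 = σ_3 = 0.
Hence σ_0 = 0, σ_1 = 9/22, σ_2 = -3/22, σ_3 = 0.

-0.1364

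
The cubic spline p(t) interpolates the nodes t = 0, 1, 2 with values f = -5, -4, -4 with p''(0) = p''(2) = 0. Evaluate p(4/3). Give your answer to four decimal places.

Put σ_i = p'' at the i-th knot. Here h = (1, 1) and Δ = (1, 0), so the interior equations h_(i-1)·σ_(i-1) + 2(h_(i-1)+h_i)·σ_i + h_i·σ_(i+1) = 6(Δ_i − Δ_(i-1)) read
  1·σ_0 + 4·σ_1 + 1·σ_2 = 6(Δ_1 - Δ_0) = -6
Natural end conditions: σ_0 = σ_2 = 0.
Hence σ_0 = 0, σ_1 = -3/2, σ_2 = 0.
On [1, 2], p(t) = -4 + 1/2·(t - 1) - 3/4·(t - 1)² + 1/4·(t - 1)³.
With (t - 1) = 1/3: p(4/3) = -211/54.

-3.9074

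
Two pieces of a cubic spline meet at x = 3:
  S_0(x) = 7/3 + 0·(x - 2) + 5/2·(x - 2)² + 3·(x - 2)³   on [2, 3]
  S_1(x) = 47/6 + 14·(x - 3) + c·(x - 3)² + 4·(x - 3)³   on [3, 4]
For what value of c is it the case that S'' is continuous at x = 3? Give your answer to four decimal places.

11.5000

S_0''(x) = 5 + 18·(x - 2), so S_0''(3) = 23. On the right, S_1''(3) = 2c, so c = 23/2.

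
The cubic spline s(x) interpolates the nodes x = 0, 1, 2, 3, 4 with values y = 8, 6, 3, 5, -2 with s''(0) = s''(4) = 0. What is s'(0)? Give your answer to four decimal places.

Put m_i = s'' at the i-th knot. Here h = (1, 1, 1, 1) and Δ = (-2, -3, 2, -7), so the interior equations h_(i-1)·m_(i-1) + 2(h_(i-1)+h_i)·m_i + h_i·m_(i+1) = 6(Δ_i − Δ_(i-1)) read
  1·m_0 + 4·m_1 + 1·m_2 = 6(Δ_1 - Δ_0) = -6
  1·m_1 + 4·m_2 + 1·m_3 = 6(Δ_2 - Δ_1) = 30
  1·m_2 + 4·m_3 + 1·m_4 = 6(Δ_3 - Δ_2) = -54
Natural end conditions: m_0 = m_4 = 0.
Hence m_0 = 0, m_1 = -33/7, m_2 = 90/7, m_3 = -117/7, m_4 = 0.
On [0, 1], s'(x) = b_0 + 2c_0·x + 3d_0·x² with b_0 = Δ_0 - h_0(2m_0 + m_1)/6 = -17/14, c_0 = m_0/2 = 0, d_0 = (m_1 - m_0)/(6h_0) = -11/14. So s'(0) = -17/14.

-1.2143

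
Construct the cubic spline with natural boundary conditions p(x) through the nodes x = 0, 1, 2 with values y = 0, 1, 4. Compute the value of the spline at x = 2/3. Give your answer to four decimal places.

0.4815

Let m_i = p''(x_i). Step sizes h_i = 1, 1; slopes of the chords Δ_i = (y_(i+1) - y_i)/h_i = 1, 3.
  1·m_0 + 4·m_1 + 1·m_2 = 6(Δ_1 - Δ_0) = 12
Natural end conditions: m_0 = m_2 = 0.
Forward elimination and back-substitution give m_0 = 0, m_1 = 3, m_2 = 0.
On [0, 1], p(x) = 0 + 1/2·x + 0·x² + 1/2·x³.
With x = 2/3: p(2/3) = 13/27.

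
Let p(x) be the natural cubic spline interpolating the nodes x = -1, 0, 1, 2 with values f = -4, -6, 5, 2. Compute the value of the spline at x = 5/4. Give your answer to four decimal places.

Put M_i = p'' at the i-th knot. Here h = (1, 1, 1) and Δ = (-2, 11, -3), so the interior equations h_(i-1)·M_(i-1) + 2(h_(i-1)+h_i)·M_i + h_i·M_(i+1) = 6(Δ_i − Δ_(i-1)) read
  1·M_0 + 4·M_1 + 1·M_2 = 6(Δ_1 - Δ_0) = 78
  1·M_1 + 4·M_2 + 1·M_3 = 6(Δ_2 - Δ_1) = -84
Natural end conditions: M_0 = M_3 = 0.
Hence M_0 = 0, M_1 = 132/5, M_2 = -138/5, M_3 = 0.
On [1, 2], p(x) = 5 + 31/5·(x - 1) - 69/5·(x - 1)² + 23/5·(x - 1)³.
With (x - 1) = 1/4: p(5/4) = 1843/320.

5.7594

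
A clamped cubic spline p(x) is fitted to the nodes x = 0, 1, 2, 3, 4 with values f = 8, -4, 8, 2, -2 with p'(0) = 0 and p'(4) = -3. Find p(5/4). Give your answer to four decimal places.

Write m_i for p''(x_i). With h_i = 1, 1, 1, 1 and divided differences Δ_i = -12, 12, -6, -4, the continuity of p' gives the tridiagonal system
  1·m_0 + 4·m_1 + 1·m_2 = 6(Δ_1 - Δ_0) = 144
  1·m_1 + 4·m_2 + 1·m_3 = 6(Δ_2 - Δ_1) = -108
  1·m_2 + 4·m_3 + 1·m_4 = 6(Δ_3 - Δ_2) = 12
Clamped end conditions give two more equations: 2h_0·m_0 + h_0·m_1 = 6(Δ_0 - p'(0)) = -72 and h_3·m_3 + 2h_3·m_4 = 6(p'(4) - Δ_3) = 6.
Solving the tridiagonal system: m_0 = -1917/28, m_1 = 909/14, m_2 = -189/4, m_3 = 225/14, m_4 = -141/28.
On [1, 2], p(x) = -4 - 99/56·(x - 1) + 909/28·(x - 1)² - 1047/56·(x - 1)³.
With (x - 1) = 1/4: p(5/4) = -1385/512.

-2.7051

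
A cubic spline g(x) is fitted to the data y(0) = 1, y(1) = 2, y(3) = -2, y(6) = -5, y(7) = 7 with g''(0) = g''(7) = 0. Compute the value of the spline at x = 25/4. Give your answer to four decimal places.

Put m_i = g'' at the i-th knot. Here h = (1, 2, 3, 1) and Δ = (1, -2, -1, 12), so the interior equations h_(i-1)·m_(i-1) + 2(h_(i-1)+h_i)·m_i + h_i·m_(i+1) = 6(Δ_i − Δ_(i-1)) read
  1·m_0 + 6·m_1 + 2·m_2 = 6(Δ_1 - Δ_0) = -18
  2·m_1 + 10·m_2 + 3·m_3 = 6(Δ_2 - Δ_1) = 6
  3·m_2 + 8·m_3 + 1·m_4 = 6(Δ_3 - Δ_2) = 78
Natural end conditions: m_0 = m_4 = 0.
Forward elimination and back-substitution give m_0 = 0, m_1 = -453/197, m_2 = -414/197, m_3 = 2076/197, m_4 = 0.
On [6, 7], g(x) = -5 + 1672/197·(x - 6) + 1038/197·(x - 6)² - 346/197·(x - 6)³.
With (x - 6) = 1/4: g(25/4) = -16241/6304.

-2.5763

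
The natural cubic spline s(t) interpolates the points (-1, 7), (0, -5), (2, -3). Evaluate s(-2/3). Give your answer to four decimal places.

Write σ_i for s''(x_i). With h_i = 1, 2 and divided differences Δ_i = -12, 1, the continuity of s' gives the tridiagonal system
  1·σ_0 + 6·σ_1 + 2·σ_2 = 6(Δ_1 - Δ_0) = 78
Natural end conditions: σ_0 = σ_2 = 0.
Forward elimination and back-substitution give σ_0 = 0, σ_1 = 13, σ_2 = 0.
On [-1, 0], s(t) = 7 - 85/6·(t + 1) + 0·(t + 1)² + 13/6·(t + 1)³.
With (t + 1) = 1/3: s(-2/3) = 191/81.

2.3580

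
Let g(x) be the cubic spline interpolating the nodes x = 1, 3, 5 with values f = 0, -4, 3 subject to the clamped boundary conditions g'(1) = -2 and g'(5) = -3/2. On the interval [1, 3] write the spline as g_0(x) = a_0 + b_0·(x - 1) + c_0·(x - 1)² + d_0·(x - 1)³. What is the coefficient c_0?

Write M_i for g''(x_i). With h_i = 2, 2 and divided differences Δ_i = -2, 7/2, the continuity of g' gives the tridiagonal system
  2·M_0 + 8·M_1 + 2·M_2 = 6(Δ_1 - Δ_0) = 33
Clamped end conditions give two more equations: 2h_0·M_0 + h_0·M_1 = 6(Δ_0 - g'(1)) = 0 and h_1·M_1 + 2h_1·M_2 = 6(g'(5) - Δ_1) = -30.
Solving the tridiagonal system: M_0 = -4, M_1 = 8, M_2 = -23/2.
On [1, 3], with g_0(x) = a_0 + b_0·(x - 1) + c_0·(x - 1)² + d_0·(x - 1)³: c_0 = M_0/2 = -2, d_0 = (M_1 - M_0)/(6h_0) = 1, b_0 = Δ_0 - h_0(2M_0 + M_1)/6 = -2.

-2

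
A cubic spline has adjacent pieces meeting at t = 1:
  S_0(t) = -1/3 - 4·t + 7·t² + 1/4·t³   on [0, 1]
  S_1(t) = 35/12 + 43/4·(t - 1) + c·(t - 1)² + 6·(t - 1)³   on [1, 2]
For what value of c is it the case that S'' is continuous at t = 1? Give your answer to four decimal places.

7.7500

S_0''(t) = 14 + 3/2·t, so S_0''(1) = 31/2. On the right, S_1''(1) = 2c, so c = 31/4.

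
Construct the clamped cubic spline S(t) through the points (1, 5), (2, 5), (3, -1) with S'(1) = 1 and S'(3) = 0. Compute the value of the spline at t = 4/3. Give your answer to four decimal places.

5.5000

Write M_i for S''(x_i). With h_i = 1, 1 and divided differences Δ_i = 0, -6, the continuity of S' gives the tridiagonal system
  1·M_0 + 4·M_1 + 1·M_2 = 6(Δ_1 - Δ_0) = -36
Clamped end conditions give two more equations: 2h_0·M_0 + h_0·M_1 = 6(Δ_0 - S'(1)) = -6 and h_1·M_1 + 2h_1·M_2 = 6(S'(3) - Δ_1) = 36.
Hence M_0 = 11/2, M_1 = -17, M_2 = 53/2.
On [1, 2], S(t) = 5 + 1·(t - 1) + 11/4·(t - 1)² - 15/4·(t - 1)³.
With (t - 1) = 1/3: S(4/3) = 11/2.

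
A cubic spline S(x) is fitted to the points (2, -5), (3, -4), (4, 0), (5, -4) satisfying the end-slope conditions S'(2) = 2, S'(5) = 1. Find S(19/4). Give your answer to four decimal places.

Put σ_i = S'' at the i-th knot. Here h = (1, 1, 1) and Δ = (1, 4, -4), so the interior equations h_(i-1)·σ_(i-1) + 2(h_(i-1)+h_i)·σ_i + h_i·σ_(i+1) = 6(Δ_i − Δ_(i-1)) read
  1·σ_0 + 4·σ_1 + 1·σ_2 = 6(Δ_1 - Δ_0) = 18
  1·σ_1 + 4·σ_2 + 1·σ_3 = 6(Δ_2 - Δ_1) = -48
Clamped end conditions give two more equations: 2h_0·σ_0 + h_0·σ_1 = 6(Δ_0 - S'(2)) = -6 and h_2·σ_2 + 2h_2·σ_3 = 6(S'(5) - Δ_2) = 30.
Solving the tridiagonal system: σ_0 = -136/15, σ_1 = 182/15, σ_2 = -322/15, σ_3 = 386/15.
On [4, 5], S(x) = 0 - 17/15·(x - 4) - 161/15·(x - 4)² + 118/15·(x - 4)³.
With (x - 4) = 3/4: S(19/4) = -571/160.

-3.5688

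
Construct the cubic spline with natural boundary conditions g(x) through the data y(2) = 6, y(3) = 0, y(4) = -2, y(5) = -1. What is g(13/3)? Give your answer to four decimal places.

Let M_i = g''(x_i). Step sizes h_i = 1, 1, 1; slopes of the chords Δ_i = (y_(i+1) - y_i)/h_i = -6, -2, 1.
  1·M_0 + 4·M_1 + 1·M_2 = 6(Δ_1 - Δ_0) = 24
  1·M_1 + 4·M_2 + 1·M_3 = 6(Δ_2 - Δ_1) = 18
Natural end conditions: M_0 = M_3 = 0.
Hence M_0 = 0, M_1 = 26/5, M_2 = 16/5, M_3 = 0.
On [4, 5], g(x) = -2 - 1/15·(x - 4) + 8/5·(x - 4)² - 8/15·(x - 4)³.
With (x - 4) = 1/3: g(13/3) = -151/81.

-1.8642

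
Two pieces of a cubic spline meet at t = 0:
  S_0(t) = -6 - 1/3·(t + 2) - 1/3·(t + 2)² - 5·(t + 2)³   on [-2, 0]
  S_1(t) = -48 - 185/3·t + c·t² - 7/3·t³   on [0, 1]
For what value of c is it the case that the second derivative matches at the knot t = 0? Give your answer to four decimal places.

S_0''(t) = -2/3 - 30·(t + 2), so S_0''(0) = -182/3. On the right, S_1''(0) = 2c, so c = -91/3.

-30.3333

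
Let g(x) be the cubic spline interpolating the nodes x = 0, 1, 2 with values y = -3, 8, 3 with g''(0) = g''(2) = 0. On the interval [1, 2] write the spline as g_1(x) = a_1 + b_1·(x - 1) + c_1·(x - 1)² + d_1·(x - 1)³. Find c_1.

-12

Put σ_i = g'' at the i-th knot. Here h = (1, 1) and Δ = (11, -5), so the interior equations h_(i-1)·σ_(i-1) + 2(h_(i-1)+h_i)·σ_i + h_i·σ_(i+1) = 6(Δ_i − Δ_(i-1)) read
  1·σ_0 + 4·σ_1 + 1·σ_2 = 6(Δ_1 - Δ_0) = -96
Natural end conditions: σ_0 = σ_2 = 0.
Forward elimination and back-substitution give σ_0 = 0, σ_1 = -24, σ_2 = 0.
On [1, 2], with g_1(x) = a_1 + b_1·(x - 1) + c_1·(x - 1)² + d_1·(x - 1)³: c_1 = σ_1/2 = -12, d_1 = (σ_2 - σ_1)/(6h_1) = 4, b_1 = Δ_1 - h_1(2σ_1 + σ_2)/6 = 3.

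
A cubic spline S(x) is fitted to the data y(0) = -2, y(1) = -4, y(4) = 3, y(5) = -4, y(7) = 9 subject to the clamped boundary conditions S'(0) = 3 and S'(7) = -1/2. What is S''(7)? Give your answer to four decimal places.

Let σ_i = S''(x_i). Step sizes h_i = 1, 3, 1, 2; slopes of the chords Δ_i = (y_(i+1) - y_i)/h_i = -2, 7/3, -7, 13/2.
  1·σ_0 + 8·σ_1 + 3·σ_2 = 6(Δ_1 - Δ_0) = 26
  3·σ_1 + 8·σ_2 + 1·σ_3 = 6(Δ_2 - Δ_1) = -56
  1·σ_2 + 6·σ_3 + 2·σ_4 = 6(Δ_3 - Δ_2) = 81
Clamped end conditions give two more equations: 2h_0·σ_0 + h_0·σ_1 = 6(Δ_0 - S'(0)) = -30 and h_3·σ_3 + 2h_3·σ_4 = 6(S'(7) - Δ_3) = -42.
Hence σ_0 = -226/11, σ_1 = 122/11, σ_2 = -464/33, σ_3 = 766/33, σ_4 = -1459/66.

-22.1061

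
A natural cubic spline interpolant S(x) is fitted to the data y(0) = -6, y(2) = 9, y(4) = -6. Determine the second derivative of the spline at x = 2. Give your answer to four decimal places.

Let M_i = S''(x_i). Step sizes h_i = 2, 2; slopes of the chords Δ_i = (y_(i+1) - y_i)/h_i = 15/2, -15/2.
  2·M_0 + 8·M_1 + 2·M_2 = 6(Δ_1 - Δ_0) = -90
Natural end conditions: M_0 = M_2 = 0.
Solving: M_0 = 0, M_1 = -45/4, M_2 = 0.

-11.2500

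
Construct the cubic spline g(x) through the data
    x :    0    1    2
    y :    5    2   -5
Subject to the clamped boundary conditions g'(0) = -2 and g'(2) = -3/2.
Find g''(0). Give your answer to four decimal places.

3.2500

Write m_i for g''(x_i). With h_i = 1, 1 and divided differences Δ_i = -3, -7, the continuity of g' gives the tridiagonal system
  1·m_0 + 4·m_1 + 1·m_2 = 6(Δ_1 - Δ_0) = -24
Clamped end conditions give two more equations: 2h_0·m_0 + h_0·m_1 = 6(Δ_0 - g'(0)) = -6 and h_1·m_1 + 2h_1·m_2 = 6(g'(2) - Δ_1) = 33.
Solving: m_0 = 13/4, m_1 = -25/2, m_2 = 91/4.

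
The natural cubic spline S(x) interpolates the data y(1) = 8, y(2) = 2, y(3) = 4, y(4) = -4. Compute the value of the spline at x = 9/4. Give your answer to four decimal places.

Let M_i = S''(x_i). Step sizes h_i = 1, 1, 1; slopes of the chords Δ_i = (y_(i+1) - y_i)/h_i = -6, 2, -8.
  1·M_0 + 4·M_1 + 1·M_2 = 6(Δ_1 - Δ_0) = 48
  1·M_1 + 4·M_2 + 1·M_3 = 6(Δ_2 - Δ_1) = -60
Natural end conditions: M_0 = M_3 = 0.
Hence M_0 = 0, M_1 = 84/5, M_2 = -96/5, M_3 = 0.
On [2, 3], S(x) = 2 - 2/5·(x - 2) + 42/5·(x - 2)² - 6·(x - 2)³.
With (x - 2) = 1/4: S(9/4) = 373/160.

2.3313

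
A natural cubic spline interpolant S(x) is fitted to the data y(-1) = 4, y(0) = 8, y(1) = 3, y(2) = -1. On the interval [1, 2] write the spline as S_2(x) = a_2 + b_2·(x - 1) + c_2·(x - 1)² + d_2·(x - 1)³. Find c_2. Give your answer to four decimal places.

2.6000

Let σ_i = S''(x_i). Step sizes h_i = 1, 1, 1; slopes of the chords Δ_i = (y_(i+1) - y_i)/h_i = 4, -5, -4.
  1·σ_0 + 4·σ_1 + 1·σ_2 = 6(Δ_1 - Δ_0) = -54
  1·σ_1 + 4·σ_2 + 1·σ_3 = 6(Δ_2 - Δ_1) = 6
Natural end conditions: σ_0 = σ_3 = 0.
Forward elimination and back-substitution give σ_0 = 0, σ_1 = -74/5, σ_2 = 26/5, σ_3 = 0.
On [1, 2], with S_2(x) = a_2 + b_2·(x - 1) + c_2·(x - 1)² + d_2·(x - 1)³: c_2 = σ_2/2 = 13/5, d_2 = (σ_3 - σ_2)/(6h_2) = -13/15, b_2 = Δ_2 - h_2(2σ_2 + σ_3)/6 = -86/15.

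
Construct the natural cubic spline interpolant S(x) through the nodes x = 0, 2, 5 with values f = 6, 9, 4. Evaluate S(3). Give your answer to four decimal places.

8.3889

Write M_i for S''(x_i). With h_i = 2, 3 and divided differences Δ_i = 3/2, -5/3, the continuity of S' gives the tridiagonal system
  2·M_0 + 10·M_1 + 3·M_2 = 6(Δ_1 - Δ_0) = -19
Natural end conditions: M_0 = M_2 = 0.
Forward elimination and back-substitution give M_0 = 0, M_1 = -19/10, M_2 = 0.
On [2, 5], S(x) = 9 + 7/30·(x - 2) - 19/20·(x - 2)² + 19/180·(x - 2)³.
With (x - 2) = 1: S(3) = 151/18.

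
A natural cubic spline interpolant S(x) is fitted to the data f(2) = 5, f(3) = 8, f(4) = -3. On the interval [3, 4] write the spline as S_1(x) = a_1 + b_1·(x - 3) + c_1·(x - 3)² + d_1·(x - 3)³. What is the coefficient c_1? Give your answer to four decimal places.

Write M_i for S''(x_i). With h_i = 1, 1 and divided differences Δ_i = 3, -11, the continuity of S' gives the tridiagonal system
  1·M_0 + 4·M_1 + 1·M_2 = 6(Δ_1 - Δ_0) = -84
Natural end conditions: M_0 = M_2 = 0.
Solving: M_0 = 0, M_1 = -21, M_2 = 0.
On [3, 4], with S_1(x) = a_1 + b_1·(x - 3) + c_1·(x - 3)² + d_1·(x - 3)³: c_1 = M_1/2 = -21/2, d_1 = (M_2 - M_1)/(6h_1) = 7/2, b_1 = Δ_1 - h_1(2M_1 + M_2)/6 = -4.

-10.5000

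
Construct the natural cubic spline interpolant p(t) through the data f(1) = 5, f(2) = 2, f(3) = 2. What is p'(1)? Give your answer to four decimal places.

-3.7500

With m_i denoting the second derivative at x_i, h_i = 1, 1, and Δ_i = (y_(i+1) − y_i)/h_i = -3, 0:
  1·m_0 + 4·m_1 + 1·m_2 = 6(Δ_1 - Δ_0) = 18
Natural end conditions: m_0 = m_2 = 0.
Solving the tridiagonal system: m_0 = 0, m_1 = 9/2, m_2 = 0.
On [1, 2], p'(t) = b_0 + 2c_0·(t - 1) + 3d_0·(t - 1)² with b_0 = Δ_0 - h_0(2m_0 + m_1)/6 = -15/4, c_0 = m_0/2 = 0, d_0 = (m_1 - m_0)/(6h_0) = 3/4. So p'(1) = -15/4.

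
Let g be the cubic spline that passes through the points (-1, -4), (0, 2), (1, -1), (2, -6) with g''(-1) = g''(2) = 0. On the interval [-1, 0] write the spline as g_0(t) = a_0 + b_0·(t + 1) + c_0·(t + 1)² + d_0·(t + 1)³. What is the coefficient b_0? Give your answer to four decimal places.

Let σ_i = g''(x_i). Step sizes h_i = 1, 1, 1; slopes of the chords Δ_i = (y_(i+1) - y_i)/h_i = 6, -3, -5.
  1·σ_0 + 4·σ_1 + 1·σ_2 = 6(Δ_1 - Δ_0) = -54
  1·σ_1 + 4·σ_2 + 1·σ_3 = 6(Δ_2 - Δ_1) = -12
Natural end conditions: σ_0 = σ_3 = 0.
Solving: σ_0 = 0, σ_1 = -68/5, σ_2 = 2/5, σ_3 = 0.
On [-1, 0], with g_0(t) = a_0 + b_0·(t + 1) + c_0·(t + 1)² + d_0·(t + 1)³: c_0 = σ_0/2 = 0, d_0 = (σ_1 - σ_0)/(6h_0) = -34/15, b_0 = Δ_0 - h_0(2σ_0 + σ_1)/6 = 124/15.

8.2667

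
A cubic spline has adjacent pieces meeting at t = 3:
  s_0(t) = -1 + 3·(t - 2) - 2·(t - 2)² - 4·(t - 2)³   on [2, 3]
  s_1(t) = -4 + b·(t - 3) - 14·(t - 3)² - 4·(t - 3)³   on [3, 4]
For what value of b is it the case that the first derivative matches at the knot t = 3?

-13

s_0'(t) = 3 - 4·(t - 2) - 12·(t - 2)², so s_0'(3) = -13. On the right, s_1'(3) = b, so b = -13.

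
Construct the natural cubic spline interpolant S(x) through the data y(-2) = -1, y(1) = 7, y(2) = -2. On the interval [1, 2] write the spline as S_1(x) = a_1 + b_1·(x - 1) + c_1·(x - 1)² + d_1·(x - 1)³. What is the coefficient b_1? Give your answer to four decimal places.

Write M_i for S''(x_i). With h_i = 3, 1 and divided differences Δ_i = 8/3, -9, the continuity of S' gives the tridiagonal system
  3·M_0 + 8·M_1 + 1·M_2 = 6(Δ_1 - Δ_0) = -70
Natural end conditions: M_0 = M_2 = 0.
Solving: M_0 = 0, M_1 = -35/4, M_2 = 0.
On [1, 2], with S_1(x) = a_1 + b_1·(x - 1) + c_1·(x - 1)² + d_1·(x - 1)³: c_1 = M_1/2 = -35/8, d_1 = (M_2 - M_1)/(6h_1) = 35/24, b_1 = Δ_1 - h_1(2M_1 + M_2)/6 = -73/12.

-6.0833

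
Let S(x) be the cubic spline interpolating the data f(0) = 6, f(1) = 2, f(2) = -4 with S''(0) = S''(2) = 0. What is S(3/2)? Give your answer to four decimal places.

Let M_i = S''(x_i). Step sizes h_i = 1, 1; slopes of the chords Δ_i = (y_(i+1) - y_i)/h_i = -4, -6.
  1·M_0 + 4·M_1 + 1·M_2 = 6(Δ_1 - Δ_0) = -12
Natural end conditions: M_0 = M_2 = 0.
Solving the tridiagonal system: M_0 = 0, M_1 = -3, M_2 = 0.
On [1, 2], S(x) = 2 - 5·(x - 1) - 3/2·(x - 1)² + 1/2·(x - 1)³.
With (x - 1) = 1/2: S(3/2) = -13/16.

-0.8125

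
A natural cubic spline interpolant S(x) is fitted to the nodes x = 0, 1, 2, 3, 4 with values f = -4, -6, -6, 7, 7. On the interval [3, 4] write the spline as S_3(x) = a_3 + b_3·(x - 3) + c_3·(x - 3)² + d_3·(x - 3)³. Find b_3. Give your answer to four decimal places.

8.7500

Write M_i for S''(x_i). With h_i = 1, 1, 1, 1 and divided differences Δ_i = -2, 0, 13, 0, the continuity of S' gives the tridiagonal system
  1·M_0 + 4·M_1 + 1·M_2 = 6(Δ_1 - Δ_0) = 12
  1·M_1 + 4·M_2 + 1·M_3 = 6(Δ_2 - Δ_1) = 78
  1·M_2 + 4·M_3 + 1·M_4 = 6(Δ_3 - Δ_2) = -78
Natural end conditions: M_0 = M_4 = 0.
Solving: M_0 = 0, M_1 = -15/4, M_2 = 27, M_3 = -105/4, M_4 = 0.
On [3, 4], with S_3(x) = a_3 + b_3·(x - 3) + c_3·(x - 3)² + d_3·(x - 3)³: c_3 = M_3/2 = -105/8, d_3 = (M_4 - M_3)/(6h_3) = 35/8, b_3 = Δ_3 - h_3(2M_3 + M_4)/6 = 35/4.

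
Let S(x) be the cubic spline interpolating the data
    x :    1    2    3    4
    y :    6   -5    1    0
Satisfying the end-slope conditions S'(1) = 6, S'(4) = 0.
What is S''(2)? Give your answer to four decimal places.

51.6000

Put M_i = S'' at the i-th knot. Here h = (1, 1, 1) and Δ = (-11, 6, -1), so the interior equations h_(i-1)·M_(i-1) + 2(h_(i-1)+h_i)·M_i + h_i·M_(i+1) = 6(Δ_i − Δ_(i-1)) read
  1·M_0 + 4·M_1 + 1·M_2 = 6(Δ_1 - Δ_0) = 102
  1·M_1 + 4·M_2 + 1·M_3 = 6(Δ_2 - Δ_1) = -42
Clamped end conditions give two more equations: 2h_0·M_0 + h_0·M_1 = 6(Δ_0 - S'(1)) = -102 and h_2·M_2 + 2h_2·M_3 = 6(S'(4) - Δ_2) = 6.
Solving the tridiagonal system: M_0 = -384/5, M_1 = 258/5, M_2 = -138/5, M_3 = 84/5.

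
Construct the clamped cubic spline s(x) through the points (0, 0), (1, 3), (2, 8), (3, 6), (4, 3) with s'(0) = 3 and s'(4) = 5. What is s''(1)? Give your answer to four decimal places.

6.5000

Write M_i for s''(x_i). With h_i = 1, 1, 1, 1 and divided differences Δ_i = 3, 5, -2, -3, the continuity of s' gives the tridiagonal system
  1·M_0 + 4·M_1 + 1·M_2 = 6(Δ_1 - Δ_0) = 12
  1·M_1 + 4·M_2 + 1·M_3 = 6(Δ_2 - Δ_1) = -42
  1·M_2 + 4·M_3 + 1·M_4 = 6(Δ_3 - Δ_2) = -6
Clamped end conditions give two more equations: 2h_0·M_0 + h_0·M_1 = 6(Δ_0 - s'(0)) = 0 and h_3·M_3 + 2h_3·M_4 = 6(s'(4) - Δ_3) = 48.
Solving the tridiagonal system: M_0 = -13/4, M_1 = 13/2, M_2 = -43/4, M_3 = -11/2, M_4 = 107/4.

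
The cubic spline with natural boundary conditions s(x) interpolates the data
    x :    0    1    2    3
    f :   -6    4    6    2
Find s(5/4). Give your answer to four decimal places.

Let M_i = s''(x_i). Step sizes h_i = 1, 1, 1; slopes of the chords Δ_i = (y_(i+1) - y_i)/h_i = 10, 2, -4.
  1·M_0 + 4·M_1 + 1·M_2 = 6(Δ_1 - Δ_0) = -48
  1·M_1 + 4·M_2 + 1·M_3 = 6(Δ_2 - Δ_1) = -36
Natural end conditions: M_0 = M_3 = 0.
Solving: M_0 = 0, M_1 = -52/5, M_2 = -32/5, M_3 = 0.
On [1, 2], s(x) = 4 + 98/15·(x - 1) - 26/5·(x - 1)² + 2/3·(x - 1)³.
With (x - 1) = 1/4: s(5/4) = 851/160.

5.3188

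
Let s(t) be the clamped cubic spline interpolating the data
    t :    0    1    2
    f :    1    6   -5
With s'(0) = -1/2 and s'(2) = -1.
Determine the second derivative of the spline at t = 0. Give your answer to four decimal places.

With M_i denoting the second derivative at x_i, h_i = 1, 1, and Δ_i = (y_(i+1) − y_i)/h_i = 5, -11:
  1·M_0 + 4·M_1 + 1·M_2 = 6(Δ_1 - Δ_0) = -96
Clamped end conditions give two more equations: 2h_0·M_0 + h_0·M_1 = 6(Δ_0 - s'(0)) = 33 and h_1·M_1 + 2h_1·M_2 = 6(s'(2) - Δ_1) = 60.
Solving the tridiagonal system: M_0 = 161/4, M_1 = -95/2, M_2 = 215/4.

40.2500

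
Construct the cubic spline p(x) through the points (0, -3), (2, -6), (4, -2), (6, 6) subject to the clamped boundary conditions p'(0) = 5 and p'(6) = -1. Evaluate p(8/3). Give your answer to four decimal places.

-6.4000

Let M_i = p''(x_i). Step sizes h_i = 2, 2, 2; slopes of the chords Δ_i = (y_(i+1) - y_i)/h_i = -3/2, 2, 4.
  2·M_0 + 8·M_1 + 2·M_2 = 6(Δ_1 - Δ_0) = 21
  2·M_1 + 8·M_2 + 2·M_3 = 6(Δ_2 - Δ_1) = 12
Clamped end conditions give two more equations: 2h_0·M_0 + h_0·M_1 = 6(Δ_0 - p'(0)) = -39 and h_2·M_2 + 2h_2·M_3 = 6(p'(6) - Δ_2) = -30.
Forward elimination and back-substitution give M_0 = -123/10, M_1 = 51/10, M_2 = 12/5, M_3 = -87/10.
On [2, 4], p(x) = -6 - 11/5·(x - 2) + 51/20·(x - 2)² - 9/40·(x - 2)³.
With (x - 2) = 2/3: p(8/3) = -32/5.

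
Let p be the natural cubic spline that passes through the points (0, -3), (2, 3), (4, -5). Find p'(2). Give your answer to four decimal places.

Let m_i = p''(x_i). Step sizes h_i = 2, 2; slopes of the chords Δ_i = (y_(i+1) - y_i)/h_i = 3, -4.
  2·m_0 + 8·m_1 + 2·m_2 = 6(Δ_1 - Δ_0) = -42
Natural end conditions: m_0 = m_2 = 0.
Forward elimination and back-substitution give m_0 = 0, m_1 = -21/4, m_2 = 0.
On [2, 4], p'(x) = b_1 + 2c_1·(x - 2) + 3d_1·(x - 2)² with b_1 = Δ_1 - h_1(2m_1 + m_2)/6 = -1/2, c_1 = m_1/2 = -21/8, d_1 = (m_2 - m_1)/(6h_1) = 7/16. So p'(2) = -1/2.

-0.5000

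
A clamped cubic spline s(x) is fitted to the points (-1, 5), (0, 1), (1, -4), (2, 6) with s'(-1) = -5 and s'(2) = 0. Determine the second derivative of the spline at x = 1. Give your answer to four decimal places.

Write M_i for s''(x_i). With h_i = 1, 1, 1 and divided differences Δ_i = -4, -5, 10, the continuity of s' gives the tridiagonal system
  1·M_0 + 4·M_1 + 1·M_2 = 6(Δ_1 - Δ_0) = -6
  1·M_1 + 4·M_2 + 1·M_3 = 6(Δ_2 - Δ_1) = 90
Clamped end conditions give two more equations: 2h_0·M_0 + h_0·M_1 = 6(Δ_0 - s'(-1)) = 6 and h_2·M_2 + 2h_2·M_3 = 6(s'(2) - Δ_2) = -60.
Hence M_0 = 146/15, M_1 = -202/15, M_2 = 572/15, M_3 = -736/15.

38.1333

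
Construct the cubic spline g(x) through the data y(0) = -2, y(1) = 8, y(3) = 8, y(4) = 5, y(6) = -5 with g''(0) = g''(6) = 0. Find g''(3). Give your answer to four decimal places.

0.7742

With m_i denoting the second derivative at x_i, h_i = 1, 2, 1, 2, and Δ_i = (y_(i+1) − y_i)/h_i = 10, 0, -3, -5:
  1·m_0 + 6·m_1 + 2·m_2 = 6(Δ_1 - Δ_0) = -60
  2·m_1 + 6·m_2 + 1·m_3 = 6(Δ_2 - Δ_1) = -18
  1·m_2 + 6·m_3 + 2·m_4 = 6(Δ_3 - Δ_2) = -12
Natural end conditions: m_0 = m_4 = 0.
Hence m_0 = 0, m_1 = -318/31, m_2 = 24/31, m_3 = -66/31, m_4 = 0.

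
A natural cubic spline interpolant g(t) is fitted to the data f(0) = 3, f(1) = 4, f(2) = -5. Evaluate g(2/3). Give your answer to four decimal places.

With σ_i denoting the second derivative at x_i, h_i = 1, 1, and Δ_i = (y_(i+1) − y_i)/h_i = 1, -9:
  1·σ_0 + 4·σ_1 + 1·σ_2 = 6(Δ_1 - Δ_0) = -60
Natural end conditions: σ_0 = σ_2 = 0.
Forward elimination and back-substitution give σ_0 = 0, σ_1 = -15, σ_2 = 0.
On [0, 1], g(t) = 3 + 7/2·t + 0·t² - 5/2·t³.
With t = 2/3: g(2/3) = 124/27.

4.5926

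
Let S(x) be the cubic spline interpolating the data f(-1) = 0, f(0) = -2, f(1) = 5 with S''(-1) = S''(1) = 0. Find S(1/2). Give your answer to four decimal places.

Put M_i = S'' at the i-th knot. Here h = (1, 1) and Δ = (-2, 7), so the interior equations h_(i-1)·M_(i-1) + 2(h_(i-1)+h_i)·M_i + h_i·M_(i+1) = 6(Δ_i − Δ_(i-1)) read
  1·M_0 + 4·M_1 + 1·M_2 = 6(Δ_1 - Δ_0) = 54
Natural end conditions: M_0 = M_2 = 0.
Solving the tridiagonal system: M_0 = 0, M_1 = 27/2, M_2 = 0.
On [0, 1], S(x) = -2 + 5/2·x + 27/4·x² - 9/4·x³.
With x = 1/2: S(1/2) = 21/32.

0.6563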